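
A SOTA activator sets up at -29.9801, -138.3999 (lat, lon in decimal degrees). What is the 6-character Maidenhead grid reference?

Offset from 180°W / 90°S: lon 41.6001°, lat 60.0199°.
Field: lon ⌊41.6001/20⌋ = 2 → C; lat ⌊60.0199/10⌋ = 6 → G.
Square: lon ⌊1.6001/2⌋ = 0; lat ⌊0.0199/1⌋ = 0.
Subsquare: lon ⌊1.6001/0.0833333⌋ = 19 → t; lat ⌊0.0199/0.0416667⌋ = 0 → a.

CG00ta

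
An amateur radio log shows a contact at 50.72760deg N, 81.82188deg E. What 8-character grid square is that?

NO00vr84

Add 180° to longitude and 90° to latitude: 261.82188, 140.72760.
Field: lon ⌊261.82188/20⌋ = 13 → N; lat ⌊140.72760/10⌋ = 14 → O.
Square: lon ⌊1.82188/2⌋ = 0; lat ⌊0.72760/1⌋ = 0.
Subsquare: lon ⌊1.82188/0.0833333⌋ = 21 → v; lat ⌊0.72760/0.0416667⌋ = 17 → r.
Extended square: lon ⌊0.07188/0.00833333⌋ = 8; lat ⌊0.01927/0.00416667⌋ = 4.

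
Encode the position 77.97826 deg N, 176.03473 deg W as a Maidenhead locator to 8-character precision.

AQ17xx54

Offset from 180°W / 90°S: lon 3.96527°, lat 167.97826°.
Field: lon ⌊3.96527/20⌋ = 0 → A; lat ⌊167.97826/10⌋ = 16 → Q.
Square: lon ⌊3.96527/2⌋ = 1; lat ⌊7.97826/1⌋ = 7.
Subsquare: lon ⌊1.96527/0.0833333⌋ = 23 → x; lat ⌊0.97826/0.0416667⌋ = 23 → x.
Extended square: lon ⌊0.04860/0.00833333⌋ = 5; lat ⌊0.01993/0.00416667⌋ = 4.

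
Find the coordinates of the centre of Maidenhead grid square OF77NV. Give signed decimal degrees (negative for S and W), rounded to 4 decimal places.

-32.1042, 115.1250

Field O=14, F=5: +14·20° lon, +5·10° lat → SW at lon 100°, lat -40°.
Square 7, 7: +7·2° lon, +7·1° lat → SW at lon 114°, lat -33°.
Subsquare n=13, v=21: +13·0.0833333° lon, +21·0.0416667° lat → SW at lon 115.083°, lat -32.125°.
Cell spans 0.0833333° lon × 0.0416667° lat. Centre is SW corner plus half of each.
latitude -32.1042, longitude 115.1250.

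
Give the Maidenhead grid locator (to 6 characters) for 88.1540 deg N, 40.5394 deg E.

Offset from 180°W / 90°S: lon 220.5394°, lat 178.1540°.
Field: lon ⌊220.5394/20⌋ = 11 → L; lat ⌊178.1540/10⌋ = 17 → R.
Square: lon ⌊0.5394/2⌋ = 0; lat ⌊8.1540/1⌋ = 8.
Subsquare: lon ⌊0.5394/0.0833333⌋ = 6 → g; lat ⌊0.1540/0.0416667⌋ = 3 → d.

LR08gd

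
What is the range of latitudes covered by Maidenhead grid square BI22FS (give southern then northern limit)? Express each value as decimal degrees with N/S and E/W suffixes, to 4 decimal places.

Field B=1, I=8: +1·20° lon, +8·10° lat → SW at lon -160°, lat -10°.
Square 2, 2: +2·2° lon, +2·1° lat → SW at lon -156°, lat -8°.
Subsquare f=5, s=18: +5·0.0833333° lon, +18·0.0416667° lat → SW at lon -155.583°, lat -7.25°.
Cell spans 0.0833333° lon × 0.0416667° lat.
south 7.2500° S, north 7.2083° S.

7.2500° S, 7.2083° S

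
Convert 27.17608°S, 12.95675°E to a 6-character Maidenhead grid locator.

JG62lt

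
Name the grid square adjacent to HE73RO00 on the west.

HE73qo90

Longitude extended square 0; −1 → -1, wraps to 9, carry into subsquare.
Longitude subsquare r = 17; −1 → 16 = q.
The latitude characters are unchanged.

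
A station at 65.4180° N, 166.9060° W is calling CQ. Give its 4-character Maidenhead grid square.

Add 180° to longitude and 90° to latitude: 13.09, 155.42.
Field: lon ⌊13.09/20⌋ = 0 → A; lat ⌊155.42/10⌋ = 15 → P.
Square: lon ⌊13.09/2⌋ = 6; lat ⌊5.42/1⌋ = 5.

AP65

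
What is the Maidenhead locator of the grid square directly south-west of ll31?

Longitude square 3; −1 → 2.
Latitude square 1; −1 → 0.

LL20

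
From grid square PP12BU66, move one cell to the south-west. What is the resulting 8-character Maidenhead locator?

PP12bu55

Longitude extended square 6; −1 → 5.
Latitude extended square 6; −1 → 5.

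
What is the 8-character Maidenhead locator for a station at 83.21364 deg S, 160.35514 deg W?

AA96ts78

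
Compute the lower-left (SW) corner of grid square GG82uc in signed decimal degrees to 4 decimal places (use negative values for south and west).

-27.9167, -42.3333

Field G=6, G=6: +6·20° lon, +6·10° lat → SW at lon -60°, lat -30°.
Square 8, 2: +8·2° lon, +2·1° lat → SW at lon -44°, lat -28°.
Subsquare u=20, c=2: +20·0.0833333° lon, +2·0.0416667° lat → SW at lon -42.3333°, lat -27.9167°.
latitude -27.9167, longitude -42.3333.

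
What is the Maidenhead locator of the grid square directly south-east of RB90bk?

Longitude subsquare b = 1; +1 → 2 = c.
Latitude subsquare k = 10; −1 → 9 = j.

RB90cj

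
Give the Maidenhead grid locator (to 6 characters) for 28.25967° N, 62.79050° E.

ML18jg

Offset from 180°W / 90°S: lon 242.7905°, lat 118.2597°.
Field: 242.7905/20 → 12 → M, 118.2597/10 → 11 → L; chars ML.
Square: 2.7905/2 → 1, 8.2597/1 → 8; chars 18.
Subsquare: 0.7905/0.0833333 → 9 → j, 0.2597/0.0416667 → 6 → g; chars jg.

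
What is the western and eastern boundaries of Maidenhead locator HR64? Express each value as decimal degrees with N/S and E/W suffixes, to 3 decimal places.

28.000° W, 26.000° W

Field H=7, R=17: +7·20° lon, +17·10° lat → SW at lon -40°, lat 80°.
Square 6, 4: +6·2° lon, +4·1° lat → SW at lon -28°, lat 84°.
Cell spans 2° lon × 1° lat.
west 28.000° W, east 26.000° W.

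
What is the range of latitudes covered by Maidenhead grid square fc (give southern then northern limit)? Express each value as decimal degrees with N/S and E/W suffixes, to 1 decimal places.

70.0° S, 60.0° S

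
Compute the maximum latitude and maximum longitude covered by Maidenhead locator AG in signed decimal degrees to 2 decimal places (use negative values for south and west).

Field A=0, G=6: +0·20° lon, +6·10° lat → SW at lon -180°, lat -30°.
Cell spans 20° lon × 10° lat. NE corner is SW corner plus one full cell.
latitude -20.00, longitude -160.00.

-20.00, -160.00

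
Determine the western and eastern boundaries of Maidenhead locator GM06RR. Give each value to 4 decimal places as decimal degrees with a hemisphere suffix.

Field G=6, M=12: +6·20° lon, +12·10° lat → SW at lon -60°, lat 30°.
Square 0, 6: +0·2° lon, +6·1° lat → SW at lon -60°, lat 36°.
Subsquare r=17, r=17: +17·0.0833333° lon, +17·0.0416667° lat → SW at lon -58.5833°, lat 36.7083°.
Cell spans 0.0833333° lon × 0.0416667° lat.
west 58.5833° W, east 58.5000° W.

58.5833° W, 58.5000° W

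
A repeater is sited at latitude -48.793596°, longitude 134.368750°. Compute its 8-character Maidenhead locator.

Offset from 180°W / 90°S: lon 314.36875°, lat 41.20640°.
Field: lon ⌊314.36875/20⌋ = 15 → P; lat ⌊41.20640/10⌋ = 4 → E.
Square: lon ⌊14.36875/2⌋ = 7; lat ⌊1.20640/1⌋ = 1.
Subsquare: lon ⌊0.36875/0.0833333⌋ = 4 → e; lat ⌊0.20640/0.0416667⌋ = 4 → e.
Extended square: lon ⌊0.03542/0.00833333⌋ = 4; lat ⌊0.03974/0.00416667⌋ = 9.

PE71ee49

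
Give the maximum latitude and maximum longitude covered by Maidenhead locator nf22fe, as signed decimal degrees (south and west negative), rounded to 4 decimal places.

Field N=13, F=5: +13·20° lon, +5·10° lat → SW at lon 80°, lat -40°.
Square 2, 2: +2·2° lon, +2·1° lat → SW at lon 84°, lat -38°.
Subsquare f=5, e=4: +5·0.0833333° lon, +4·0.0416667° lat → SW at lon 84.4167°, lat -37.8333°.
Cell spans 0.0833333° lon × 0.0416667° lat. NE corner is SW corner plus one full cell.
latitude -37.7917, longitude 84.5000.

-37.7917, 84.5000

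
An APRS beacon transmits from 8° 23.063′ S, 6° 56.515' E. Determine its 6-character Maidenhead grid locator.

JI31lo

Offset from 180°W / 90°S: lon 186.9419°, lat 81.6156°.
Field: lon ⌊186.9419/20⌋ = 9 → J; lat ⌊81.6156/10⌋ = 8 → I.
Square: lon ⌊6.9419/2⌋ = 3; lat ⌊1.6156/1⌋ = 1.
Subsquare: lon ⌊0.9419/0.0833333⌋ = 11 → l; lat ⌊0.6156/0.0416667⌋ = 14 → o.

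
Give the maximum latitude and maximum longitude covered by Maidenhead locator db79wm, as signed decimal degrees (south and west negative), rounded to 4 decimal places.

-70.4583, -104.0833

Field D=3, B=1: +3·20° lon, +1·10° lat → SW at lon -120°, lat -80°.
Square 7, 9: +7·2° lon, +9·1° lat → SW at lon -106°, lat -71°.
Subsquare w=22, m=12: +22·0.0833333° lon, +12·0.0416667° lat → SW at lon -104.167°, lat -70.5°.
Cell spans 0.0833333° lon × 0.0416667° lat. NE corner is SW corner plus one full cell.
latitude -70.4583, longitude -104.0833.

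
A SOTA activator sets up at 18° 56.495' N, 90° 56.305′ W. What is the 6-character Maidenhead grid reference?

EK48mw

Add 180° to longitude and 90° to latitude: 89.0616, 108.9416.
Field: 89.0616/20 → 4 → E, 108.9416/10 → 10 → K; chars EK.
Square: 9.0616/2 → 4, 8.9416/1 → 8; chars 48.
Subsquare: 1.0616/0.0833333 → 12 → m, 0.9416/0.0416667 → 22 → w; chars mw.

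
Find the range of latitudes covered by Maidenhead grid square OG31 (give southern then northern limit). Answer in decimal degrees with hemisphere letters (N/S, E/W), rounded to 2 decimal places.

29.00° S, 28.00° S

Field O=14, G=6: +14·20° lon, +6·10° lat → SW at lon 100°, lat -30°.
Square 3, 1: +3·2° lon, +1·1° lat → SW at lon 106°, lat -29°.
Cell spans 2° lon × 1° lat.
south 29.00° S, north 28.00° S.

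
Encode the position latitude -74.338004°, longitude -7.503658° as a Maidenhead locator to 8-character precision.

IB65fp98

Shift to the Maidenhead origin (180°W, 90°S): lon 172.49634, lat 15.66200.
Field: 172.49634/20 → 8 → I, 15.66200/10 → 1 → B; chars IB.
Square: 12.49634/2 → 6, 5.66200/1 → 5; chars 65.
Subsquare: 0.49634/0.0833333 → 5 → f, 0.66200/0.0416667 → 15 → p; chars fp.
Extended square: 0.07968/0.00833333 → 9, 0.03700/0.00416667 → 8; chars 98.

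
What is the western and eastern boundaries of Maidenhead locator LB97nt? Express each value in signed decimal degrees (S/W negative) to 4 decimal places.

59.0833, 59.1667

Field L=11, B=1: +11·20° lon, +1·10° lat → SW at lon 40°, lat -80°.
Square 9, 7: +9·2° lon, +7·1° lat → SW at lon 58°, lat -73°.
Subsquare n=13, t=19: +13·0.0833333° lon, +19·0.0416667° lat → SW at lon 59.0833°, lat -72.2083°.
Cell spans 0.0833333° lon × 0.0416667° lat.
west 59.0833, east 59.1667.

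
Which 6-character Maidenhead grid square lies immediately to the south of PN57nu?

PN57nt

Latitude subsquare u = 20; −1 → 19 = t.
The longitude characters are unchanged.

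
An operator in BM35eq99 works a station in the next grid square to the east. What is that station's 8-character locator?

BM35fq09

Longitude extended square 9; +1 → 10, wraps to 0, carry into subsquare.
Longitude subsquare e = 4; +1 → 5 = f.
The latitude characters are unchanged.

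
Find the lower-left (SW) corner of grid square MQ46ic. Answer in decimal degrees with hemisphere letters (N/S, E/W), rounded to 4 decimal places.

76.0833° N, 68.6667° E

Field M=12, Q=16: +12·20° lon, +16·10° lat → SW at lon 60°, lat 70°.
Square 4, 6: +4·2° lon, +6·1° lat → SW at lon 68°, lat 76°.
Subsquare i=8, c=2: +8·0.0833333° lon, +2·0.0416667° lat → SW at lon 68.6667°, lat 76.0833°.
latitude 76.0833° N, longitude 68.6667° E.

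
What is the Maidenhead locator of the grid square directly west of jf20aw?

JF10xw

Longitude subsquare a = 0; −1 → -1, wraps to 23 = x, carry into square.
Longitude square 2; −1 → 1.
The latitude characters are unchanged.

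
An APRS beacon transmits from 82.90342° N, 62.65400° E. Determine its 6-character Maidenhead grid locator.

Shift to the Maidenhead origin (180°W, 90°S): lon 242.6540, lat 172.9034.
Field (20°×10°, letters A–R): 242.6540/20 → 12 → M, 172.9034/10 → 17 → R; chars MR.
Square (2°×1°, digits 0–9): 2.6540/2 → 1, 2.9034/1 → 2; chars 12.
Subsquare (5′×2.5′, letters a–x): 0.6540/0.0833333 → 7 → h, 0.9034/0.0416667 → 21 → v; chars hv.

MR12hv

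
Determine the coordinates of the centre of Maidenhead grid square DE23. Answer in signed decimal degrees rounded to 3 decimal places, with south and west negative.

Field D=3, E=4: +3·20° lon, +4·10° lat → SW at lon -120°, lat -50°.
Square 2, 3: +2·2° lon, +3·1° lat → SW at lon -116°, lat -47°.
Cell spans 2° lon × 1° lat. Centre is SW corner plus half of each.
latitude -46.500, longitude -115.000.

-46.500, -115.000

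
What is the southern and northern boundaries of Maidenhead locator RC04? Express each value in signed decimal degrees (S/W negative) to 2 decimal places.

Field R=17, C=2: +17·20° lon, +2·10° lat → SW at lon 160°, lat -70°.
Square 0, 4: +0·2° lon, +4·1° lat → SW at lon 160°, lat -66°.
Cell spans 2° lon × 1° lat.
south -66.00, north -65.00.

-66.00, -65.00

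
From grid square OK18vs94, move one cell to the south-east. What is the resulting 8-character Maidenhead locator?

OK18ws03

Longitude extended square 9; +1 → 10, wraps to 0, carry into subsquare.
Longitude subsquare v = 21; +1 → 22 = w.
Latitude extended square 4; −1 → 3.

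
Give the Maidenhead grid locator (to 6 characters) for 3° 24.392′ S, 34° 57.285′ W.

HI26mo

Shift to the Maidenhead origin (180°W, 90°S): lon 145.0453, lat 86.5935.
Field: 145.0453/20 → 7 → H, 86.5935/10 → 8 → I; chars HI.
Square: 5.0453/2 → 2, 6.5935/1 → 6; chars 26.
Subsquare: 1.0453/0.0833333 → 12 → m, 0.5935/0.0416667 → 14 → o; chars mo.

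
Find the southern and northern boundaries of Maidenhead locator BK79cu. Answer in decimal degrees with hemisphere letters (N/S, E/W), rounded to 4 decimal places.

Field B=1, K=10: +1·20° lon, +10·10° lat → SW at lon -160°, lat 10°.
Square 7, 9: +7·2° lon, +9·1° lat → SW at lon -146°, lat 19°.
Subsquare c=2, u=20: +2·0.0833333° lon, +20·0.0416667° lat → SW at lon -145.833°, lat 19.8333°.
Cell spans 0.0833333° lon × 0.0416667° lat.
south 19.8333° N, north 19.8750° N.

19.8333° N, 19.8750° N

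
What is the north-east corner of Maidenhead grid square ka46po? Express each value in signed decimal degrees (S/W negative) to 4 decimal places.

-83.3750, 29.3333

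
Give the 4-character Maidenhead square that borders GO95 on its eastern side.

HO05

Longitude square 9; +1 → 10, wraps to 0, carry into field.
Longitude field G = 6; +1 → 7 = H.
The latitude characters are unchanged.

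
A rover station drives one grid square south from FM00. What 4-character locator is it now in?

FL09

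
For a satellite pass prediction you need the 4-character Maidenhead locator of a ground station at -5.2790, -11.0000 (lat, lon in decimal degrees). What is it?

II44

Add 180° to longitude and 90° to latitude: 169.00, 84.72.
Field (20°×10°, letters A–R): 169.00/20 → 8 → I, 84.72/10 → 8 → I; chars II.
Square (2°×1°, digits 0–9): 9.00/2 → 4, 4.72/1 → 4; chars 44.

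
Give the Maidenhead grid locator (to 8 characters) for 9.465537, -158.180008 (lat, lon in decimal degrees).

BJ09vl81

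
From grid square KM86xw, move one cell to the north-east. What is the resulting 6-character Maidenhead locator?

Longitude subsquare x = 23; +1 → 24, wraps to 0 = a, carry into square.
Longitude square 8; +1 → 9.
Latitude subsquare w = 22; +1 → 23 = x.

KM96ax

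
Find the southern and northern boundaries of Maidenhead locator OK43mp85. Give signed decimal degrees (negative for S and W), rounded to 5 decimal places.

13.64583, 13.65000

Field O=14, K=10: +14·20° lon, +10·10° lat → SW at lon 100°, lat 10°.
Square 4, 3: +4·2° lon, +3·1° lat → SW at lon 108°, lat 13°.
Subsquare m=12, p=15: +12·0.0833333° lon, +15·0.0416667° lat → SW at lon 109°, lat 13.625°.
Extended square 8, 5: +8·0.00833333° lon, +5·0.00416667° lat → SW at lon 109.067°, lat 13.6458°.
Cell spans 0.00833333° lon × 0.00416667° lat.
south 13.64583, north 13.65000.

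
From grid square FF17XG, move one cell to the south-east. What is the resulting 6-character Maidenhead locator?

FF27af

Longitude subsquare x = 23; +1 → 24, wraps to 0 = a, carry into square.
Longitude square 1; +1 → 2.
Latitude subsquare g = 6; −1 → 5 = f.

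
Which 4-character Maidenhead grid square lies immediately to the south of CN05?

Latitude square 5; −1 → 4.
The longitude characters are unchanged.

CN04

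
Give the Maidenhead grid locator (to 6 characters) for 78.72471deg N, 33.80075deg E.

KQ68vr

Shift to the Maidenhead origin (180°W, 90°S): lon 213.8007, lat 168.7247.
Field: lon ⌊213.8007/20⌋ = 10 → K; lat ⌊168.7247/10⌋ = 16 → Q.
Square: lon ⌊13.8007/2⌋ = 6; lat ⌊8.7247/1⌋ = 8.
Subsquare: lon ⌊1.8007/0.0833333⌋ = 21 → v; lat ⌊0.7247/0.0416667⌋ = 17 → r.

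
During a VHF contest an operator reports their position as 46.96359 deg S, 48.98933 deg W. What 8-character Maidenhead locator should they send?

GE53ma18

Add 180° to longitude and 90° to latitude: 131.01067, 43.03641.
Field (20°×10°, letters A–R): lon ⌊131.01067/20⌋ = 6 → G; lat ⌊43.03641/10⌋ = 4 → E.
Square (2°×1°, digits 0–9): lon ⌊11.01067/2⌋ = 5; lat ⌊3.03641/1⌋ = 3.
Subsquare (5′×2.5′, letters a–x): lon ⌊1.01067/0.0833333⌋ = 12 → m; lat ⌊0.03641/0.0416667⌋ = 0 → a.
Extended square (30″×15″, digits 0–9): lon ⌊0.01067/0.00833333⌋ = 1; lat ⌊0.03641/0.00416667⌋ = 8.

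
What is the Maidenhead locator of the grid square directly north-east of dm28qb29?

DM28qc30

Longitude extended square 2; +1 → 3.
Latitude extended square 9; +1 → 10, wraps to 0, carry into subsquare.
Latitude subsquare b = 1; +1 → 2 = c.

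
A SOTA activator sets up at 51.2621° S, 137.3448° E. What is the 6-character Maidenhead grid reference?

PD88qr

Add 180° to longitude and 90° to latitude: 317.3448, 38.7379.
Field: 317.3448/20 → 15 → P, 38.7379/10 → 3 → D; chars PD.
Square: 17.3448/2 → 8, 8.7379/1 → 8; chars 88.
Subsquare: 1.3448/0.0833333 → 16 → q, 0.7379/0.0416667 → 17 → r; chars qr.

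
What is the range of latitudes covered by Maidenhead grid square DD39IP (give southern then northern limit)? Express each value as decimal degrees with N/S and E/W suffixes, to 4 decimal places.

50.3750° S, 50.3333° S

Field D=3, D=3: +3·20° lon, +3·10° lat → SW at lon -120°, lat -60°.
Square 3, 9: +3·2° lon, +9·1° lat → SW at lon -114°, lat -51°.
Subsquare i=8, p=15: +8·0.0833333° lon, +15·0.0416667° lat → SW at lon -113.333°, lat -50.375°.
Cell spans 0.0833333° lon × 0.0416667° lat.
south 50.3750° S, north 50.3333° S.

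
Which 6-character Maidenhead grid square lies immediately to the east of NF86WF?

Longitude subsquare w = 22; +1 → 23 = x.
The latitude characters are unchanged.

NF86xf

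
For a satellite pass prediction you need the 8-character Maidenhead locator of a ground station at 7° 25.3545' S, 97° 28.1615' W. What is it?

EI12gn38

Add 180° to longitude and 90° to latitude: 82.53064, 82.57743.
Field (20°×10°, letters A–R): 82.53064/20 → 4 → E, 82.57743/10 → 8 → I; chars EI.
Square (2°×1°, digits 0–9): 2.53064/2 → 1, 2.57743/1 → 2; chars 12.
Subsquare (5′×2.5′, letters a–x): 0.53064/0.0833333 → 6 → g, 0.57743/0.0416667 → 13 → n; chars gn.
Extended square (30″×15″, digits 0–9): 0.03064/0.00833333 → 3, 0.03576/0.00416667 → 8; chars 38.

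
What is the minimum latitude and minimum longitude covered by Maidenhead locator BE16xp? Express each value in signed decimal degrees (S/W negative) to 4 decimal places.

-43.3750, -156.0833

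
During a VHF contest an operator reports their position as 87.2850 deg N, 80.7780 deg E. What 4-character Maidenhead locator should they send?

Offset from 180°W / 90°S: lon 260.78°, lat 177.28°.
Field (20°×10°, letters A–R): 260.78/20 → 13 → N, 177.28/10 → 17 → R; chars NR.
Square (2°×1°, digits 0–9): 0.78/2 → 0, 7.28/1 → 7; chars 07.

NR07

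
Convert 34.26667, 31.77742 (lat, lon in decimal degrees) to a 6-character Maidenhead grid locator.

KM54vg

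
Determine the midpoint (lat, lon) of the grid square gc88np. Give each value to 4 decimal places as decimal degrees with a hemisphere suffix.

61.3542° S, 42.8750° W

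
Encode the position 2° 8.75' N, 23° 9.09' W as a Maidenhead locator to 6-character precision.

HJ82kd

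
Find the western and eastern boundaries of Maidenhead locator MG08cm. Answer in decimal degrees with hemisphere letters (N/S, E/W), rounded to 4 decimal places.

60.1667° E, 60.2500° E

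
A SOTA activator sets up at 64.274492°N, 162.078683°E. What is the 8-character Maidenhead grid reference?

Offset from 180°W / 90°S: lon 342.07868°, lat 154.27449°.
Field (20°×10°, letters A–R): 342.07868/20 → 17 → R, 154.27449/10 → 15 → P; chars RP.
Square (2°×1°, digits 0–9): 2.07868/2 → 1, 4.27449/1 → 4; chars 14.
Subsquare (5′×2.5′, letters a–x): 0.07868/0.0833333 → 0 → a, 0.27449/0.0416667 → 6 → g; chars ag.
Extended square (30″×15″, digits 0–9): 0.07868/0.00833333 → 9, 0.02449/0.00416667 → 5; chars 95.

RP14ag95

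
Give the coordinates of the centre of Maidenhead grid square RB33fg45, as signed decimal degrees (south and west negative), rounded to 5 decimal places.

Field R=17, B=1: +17·20° lon, +1·10° lat → SW at lon 160°, lat -80°.
Square 3, 3: +3·2° lon, +3·1° lat → SW at lon 166°, lat -77°.
Subsquare f=5, g=6: +5·0.0833333° lon, +6·0.0416667° lat → SW at lon 166.417°, lat -76.75°.
Extended square 4, 5: +4·0.00833333° lon, +5·0.00416667° lat → SW at lon 166.45°, lat -76.7292°.
Cell spans 0.00833333° lon × 0.00416667° lat. Centre is SW corner plus half of each.
latitude -76.72708, longitude 166.45417.

-76.72708, 166.45417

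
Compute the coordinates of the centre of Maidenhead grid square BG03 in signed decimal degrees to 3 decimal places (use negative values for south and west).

Field B=1, G=6: +1·20° lon, +6·10° lat → SW at lon -160°, lat -30°.
Square 0, 3: +0·2° lon, +3·1° lat → SW at lon -160°, lat -27°.
Cell spans 2° lon × 1° lat. Centre is SW corner plus half of each.
latitude -26.500, longitude -159.000.

-26.500, -159.000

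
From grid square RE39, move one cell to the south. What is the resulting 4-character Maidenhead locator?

Latitude square 9; −1 → 8.
The longitude characters are unchanged.

RE38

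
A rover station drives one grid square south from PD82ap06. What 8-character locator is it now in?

PD82ap05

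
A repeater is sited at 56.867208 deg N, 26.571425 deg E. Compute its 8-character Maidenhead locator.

KO36gu88

Add 180° to longitude and 90° to latitude: 206.57143, 146.86721.
Field: lon ⌊206.57143/20⌋ = 10 → K; lat ⌊146.86721/10⌋ = 14 → O.
Square: lon ⌊6.57143/2⌋ = 3; lat ⌊6.86721/1⌋ = 6.
Subsquare: lon ⌊0.57143/0.0833333⌋ = 6 → g; lat ⌊0.86721/0.0416667⌋ = 20 → u.
Extended square: lon ⌊0.07143/0.00833333⌋ = 8; lat ⌊0.03387/0.00416667⌋ = 8.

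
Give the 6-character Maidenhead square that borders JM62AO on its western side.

Longitude subsquare a = 0; −1 → -1, wraps to 23 = x, carry into square.
Longitude square 6; −1 → 5.
The latitude characters are unchanged.

JM52xo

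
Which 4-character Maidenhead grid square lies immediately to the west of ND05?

MD95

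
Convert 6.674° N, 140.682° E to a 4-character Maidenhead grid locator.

QJ06

Offset from 180°W / 90°S: lon 320.68°, lat 96.67°.
Field (20°×10°, letters A–R): lon ⌊320.68/20⌋ = 16 → Q; lat ⌊96.67/10⌋ = 9 → J.
Square (2°×1°, digits 0–9): lon ⌊0.68/2⌋ = 0; lat ⌊6.67/1⌋ = 6.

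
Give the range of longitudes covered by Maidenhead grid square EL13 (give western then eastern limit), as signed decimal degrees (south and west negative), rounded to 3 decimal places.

-98.000, -96.000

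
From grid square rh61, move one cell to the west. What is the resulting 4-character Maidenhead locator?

Longitude square 6; −1 → 5.
The latitude characters are unchanged.

RH51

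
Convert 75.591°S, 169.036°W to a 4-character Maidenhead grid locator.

AB54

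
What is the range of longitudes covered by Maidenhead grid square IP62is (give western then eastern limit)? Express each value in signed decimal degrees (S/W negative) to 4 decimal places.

-7.3333, -7.2500

Field I=8, P=15: +8·20° lon, +15·10° lat → SW at lon -20°, lat 60°.
Square 6, 2: +6·2° lon, +2·1° lat → SW at lon -8°, lat 62°.
Subsquare i=8, s=18: +8·0.0833333° lon, +18·0.0416667° lat → SW at lon -7.33333°, lat 62.75°.
Cell spans 0.0833333° lon × 0.0416667° lat.
west -7.3333, east -7.2500.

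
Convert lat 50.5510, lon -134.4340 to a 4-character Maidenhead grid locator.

CO20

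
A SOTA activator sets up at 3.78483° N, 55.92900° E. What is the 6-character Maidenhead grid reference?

LJ73xs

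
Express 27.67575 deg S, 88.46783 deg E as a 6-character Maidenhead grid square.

NG42fh

Shift to the Maidenhead origin (180°W, 90°S): lon 268.4678, lat 62.3242.
Field: 268.4678/20 → 13 → N, 62.3242/10 → 6 → G; chars NG.
Square: 8.4678/2 → 4, 2.3242/1 → 2; chars 42.
Subsquare: 0.4678/0.0833333 → 5 → f, 0.3242/0.0416667 → 7 → h; chars fh.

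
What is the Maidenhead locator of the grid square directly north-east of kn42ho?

Longitude subsquare h = 7; +1 → 8 = i.
Latitude subsquare o = 14; +1 → 15 = p.

KN42ip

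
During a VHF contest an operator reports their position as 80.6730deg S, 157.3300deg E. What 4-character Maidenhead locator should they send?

QA89

Add 180° to longitude and 90° to latitude: 337.33, 9.33.
Field: lon ⌊337.33/20⌋ = 16 → Q; lat ⌊9.33/10⌋ = 0 → A.
Square: lon ⌊17.33/2⌋ = 8; lat ⌊9.33/1⌋ = 9.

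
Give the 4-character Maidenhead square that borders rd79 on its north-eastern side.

RE80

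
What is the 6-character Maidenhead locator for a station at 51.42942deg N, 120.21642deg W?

CO91vk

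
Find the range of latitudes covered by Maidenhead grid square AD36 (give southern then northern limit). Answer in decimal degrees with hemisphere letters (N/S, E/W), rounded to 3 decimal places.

54.000° S, 53.000° S

Field A=0, D=3: +0·20° lon, +3·10° lat → SW at lon -180°, lat -60°.
Square 3, 6: +3·2° lon, +6·1° lat → SW at lon -174°, lat -54°.
Cell spans 2° lon × 1° lat.
south 54.000° S, north 53.000° S.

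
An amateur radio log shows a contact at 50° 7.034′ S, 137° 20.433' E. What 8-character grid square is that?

PD89qv01

Shift to the Maidenhead origin (180°W, 90°S): lon 317.34055, lat 39.88277.
Field (20°×10°, letters A–R): lon ⌊317.34055/20⌋ = 15 → P; lat ⌊39.88277/10⌋ = 3 → D.
Square (2°×1°, digits 0–9): lon ⌊17.34055/2⌋ = 8; lat ⌊9.88277/1⌋ = 9.
Subsquare (5′×2.5′, letters a–x): lon ⌊1.34055/0.0833333⌋ = 16 → q; lat ⌊0.88277/0.0416667⌋ = 21 → v.
Extended square (30″×15″, digits 0–9): lon ⌊0.00722/0.00833333⌋ = 0; lat ⌊0.00777/0.00416667⌋ = 1.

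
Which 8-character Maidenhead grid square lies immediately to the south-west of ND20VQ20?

ND20vp19

Longitude extended square 2; −1 → 1.
Latitude extended square 0; −1 → -1, wraps to 9, carry into subsquare.
Latitude subsquare q = 16; −1 → 15 = p.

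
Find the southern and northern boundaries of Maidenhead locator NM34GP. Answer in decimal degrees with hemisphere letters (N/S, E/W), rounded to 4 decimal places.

Field N=13, M=12: +13·20° lon, +12·10° lat → SW at lon 80°, lat 30°.
Square 3, 4: +3·2° lon, +4·1° lat → SW at lon 86°, lat 34°.
Subsquare g=6, p=15: +6·0.0833333° lon, +15·0.0416667° lat → SW at lon 86.5°, lat 34.625°.
Cell spans 0.0833333° lon × 0.0416667° lat.
south 34.6250° N, north 34.6667° N.

34.6250° N, 34.6667° N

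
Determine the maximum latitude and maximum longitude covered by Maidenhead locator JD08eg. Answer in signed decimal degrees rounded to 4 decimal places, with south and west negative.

-51.7083, 0.4167

Field J=9, D=3: +9·20° lon, +3·10° lat → SW at lon 0°, lat -60°.
Square 0, 8: +0·2° lon, +8·1° lat → SW at lon 0°, lat -52°.
Subsquare e=4, g=6: +4·0.0833333° lon, +6·0.0416667° lat → SW at lon 0.333333°, lat -51.75°.
Cell spans 0.0833333° lon × 0.0416667° lat. NE corner is SW corner plus one full cell.
latitude -51.7083, longitude 0.4167.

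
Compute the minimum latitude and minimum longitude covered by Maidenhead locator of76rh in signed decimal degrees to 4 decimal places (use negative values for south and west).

-33.7083, 115.4167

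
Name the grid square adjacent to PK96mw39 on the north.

PK96mx30

Latitude extended square 9; +1 → 10, wraps to 0, carry into subsquare.
Latitude subsquare w = 22; +1 → 23 = x.
The longitude characters are unchanged.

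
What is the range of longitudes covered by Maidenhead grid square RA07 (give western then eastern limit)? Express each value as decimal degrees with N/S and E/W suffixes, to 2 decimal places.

160.00° E, 162.00° E

Field R=17, A=0: +17·20° lon, +0·10° lat → SW at lon 160°, lat -90°.
Square 0, 7: +0·2° lon, +7·1° lat → SW at lon 160°, lat -83°.
Cell spans 2° lon × 1° lat.
west 160.00° E, east 162.00° E.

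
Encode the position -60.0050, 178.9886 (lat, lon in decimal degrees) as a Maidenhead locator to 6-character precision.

RC99lx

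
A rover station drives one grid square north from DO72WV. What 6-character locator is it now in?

DO72ww

Latitude subsquare v = 21; +1 → 22 = w.
The longitude characters are unchanged.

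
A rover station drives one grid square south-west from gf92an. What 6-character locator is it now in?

GF82xm

Longitude subsquare a = 0; −1 → -1, wraps to 23 = x, carry into square.
Longitude square 9; −1 → 8.
Latitude subsquare n = 13; −1 → 12 = m.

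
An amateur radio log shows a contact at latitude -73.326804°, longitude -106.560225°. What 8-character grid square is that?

Add 180° to longitude and 90° to latitude: 73.43977, 16.67320.
Field (20°×10°, letters A–R): 73.43977/20 → 3 → D, 16.67320/10 → 1 → B; chars DB.
Square (2°×1°, digits 0–9): 13.43977/2 → 6, 6.67320/1 → 6; chars 66.
Subsquare (5′×2.5′, letters a–x): 1.43977/0.0833333 → 17 → r, 0.67320/0.0416667 → 16 → q; chars rq.
Extended square (30″×15″, digits 0–9): 0.02311/0.00833333 → 2, 0.00653/0.00416667 → 1; chars 21.

DB66rq21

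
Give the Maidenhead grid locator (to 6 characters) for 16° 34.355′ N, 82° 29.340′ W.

EK86sn

Shift to the Maidenhead origin (180°W, 90°S): lon 97.5110, lat 106.5726.
Field: lon ⌊97.5110/20⌋ = 4 → E; lat ⌊106.5726/10⌋ = 10 → K.
Square: lon ⌊17.5110/2⌋ = 8; lat ⌊6.5726/1⌋ = 6.
Subsquare: lon ⌊1.5110/0.0833333⌋ = 18 → s; lat ⌊0.5726/0.0416667⌋ = 13 → n.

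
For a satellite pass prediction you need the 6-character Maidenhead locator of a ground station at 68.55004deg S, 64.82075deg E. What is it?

MC21jk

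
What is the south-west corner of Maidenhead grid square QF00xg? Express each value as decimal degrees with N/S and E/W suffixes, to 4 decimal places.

39.7500° S, 141.9167° E

Field Q=16, F=5: +16·20° lon, +5·10° lat → SW at lon 140°, lat -40°.
Square 0, 0: +0·2° lon, +0·1° lat → SW at lon 140°, lat -40°.
Subsquare x=23, g=6: +23·0.0833333° lon, +6·0.0416667° lat → SW at lon 141.917°, lat -39.75°.
latitude 39.7500° S, longitude 141.9167° E.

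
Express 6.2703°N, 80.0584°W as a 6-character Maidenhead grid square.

Offset from 180°W / 90°S: lon 99.9416°, lat 96.2703°.
Field: 99.9416/20 → 4 → E, 96.2703/10 → 9 → J; chars EJ.
Square: 19.9416/2 → 9, 6.2703/1 → 6; chars 96.
Subsquare: 1.9416/0.0833333 → 23 → x, 0.2703/0.0416667 → 6 → g; chars xg.

EJ96xg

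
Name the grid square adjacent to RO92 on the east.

Longitude square 9; +1 → 10, wraps to 0, carry into field.
Longitude field R = 17; +1 → 18, wraps to 0 = A, wrapping around the antimeridian.
The latitude characters are unchanged.

AO02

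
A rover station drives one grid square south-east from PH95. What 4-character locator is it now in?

Longitude square 9; +1 → 10, wraps to 0, carry into field.
Longitude field P = 15; +1 → 16 = Q.
Latitude square 5; −1 → 4.

QH04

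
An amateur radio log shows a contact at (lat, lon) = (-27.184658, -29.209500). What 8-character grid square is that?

HG52jt45

Add 180° to longitude and 90° to latitude: 150.79050, 62.81534.
Field: lon ⌊150.79050/20⌋ = 7 → H; lat ⌊62.81534/10⌋ = 6 → G.
Square: lon ⌊10.79050/2⌋ = 5; lat ⌊2.81534/1⌋ = 2.
Subsquare: lon ⌊0.79050/0.0833333⌋ = 9 → j; lat ⌊0.81534/0.0416667⌋ = 19 → t.
Extended square: lon ⌊0.04050/0.00833333⌋ = 4; lat ⌊0.02368/0.00416667⌋ = 5.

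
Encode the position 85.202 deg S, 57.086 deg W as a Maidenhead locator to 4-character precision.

GA14

Add 180° to longitude and 90° to latitude: 122.91, 4.80.
Field: 122.91/20 → 6 → G, 4.80/10 → 0 → A; chars GA.
Square: 2.91/2 → 1, 4.80/1 → 4; chars 14.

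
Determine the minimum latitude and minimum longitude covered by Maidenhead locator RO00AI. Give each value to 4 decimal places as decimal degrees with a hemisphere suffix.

Field R=17, O=14: +17·20° lon, +14·10° lat → SW at lon 160°, lat 50°.
Square 0, 0: +0·2° lon, +0·1° lat → SW at lon 160°, lat 50°.
Subsquare a=0, i=8: +0·0.0833333° lon, +8·0.0416667° lat → SW at lon 160°, lat 50.3333°.
latitude 50.3333° N, longitude 160.0000° E.

50.3333° N, 160.0000° E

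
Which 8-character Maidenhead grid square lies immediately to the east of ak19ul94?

Longitude extended square 9; +1 → 10, wraps to 0, carry into subsquare.
Longitude subsquare u = 20; +1 → 21 = v.
The latitude characters are unchanged.

AK19vl04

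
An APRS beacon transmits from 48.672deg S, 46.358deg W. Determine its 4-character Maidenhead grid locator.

GE61

Shift to the Maidenhead origin (180°W, 90°S): lon 133.64, lat 41.33.
Field: lon ⌊133.64/20⌋ = 6 → G; lat ⌊41.33/10⌋ = 4 → E.
Square: lon ⌊13.64/2⌋ = 6; lat ⌊1.33/1⌋ = 1.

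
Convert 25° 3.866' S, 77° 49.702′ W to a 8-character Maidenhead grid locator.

FG14cw04

Add 180° to longitude and 90° to latitude: 102.17163, 64.93557.
Field: lon ⌊102.17163/20⌋ = 5 → F; lat ⌊64.93557/10⌋ = 6 → G.
Square: lon ⌊2.17163/2⌋ = 1; lat ⌊4.93557/1⌋ = 4.
Subsquare: lon ⌊0.17163/0.0833333⌋ = 2 → c; lat ⌊0.93557/0.0416667⌋ = 22 → w.
Extended square: lon ⌊0.00497/0.00833333⌋ = 0; lat ⌊0.01890/0.00416667⌋ = 4.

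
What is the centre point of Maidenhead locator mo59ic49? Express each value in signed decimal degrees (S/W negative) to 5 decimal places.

Field M=12, O=14: +12·20° lon, +14·10° lat → SW at lon 60°, lat 50°.
Square 5, 9: +5·2° lon, +9·1° lat → SW at lon 70°, lat 59°.
Subsquare i=8, c=2: +8·0.0833333° lon, +2·0.0416667° lat → SW at lon 70.6667°, lat 59.0833°.
Extended square 4, 9: +4·0.00833333° lon, +9·0.00416667° lat → SW at lon 70.7°, lat 59.1208°.
Cell spans 0.00833333° lon × 0.00416667° lat. Centre is SW corner plus half of each.
latitude 59.12292, longitude 70.70417.

59.12292, 70.70417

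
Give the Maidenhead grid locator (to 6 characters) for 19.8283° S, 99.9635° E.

NH90xe

Shift to the Maidenhead origin (180°W, 90°S): lon 279.9635, lat 70.1717.
Field: 279.9635/20 → 13 → N, 70.1717/10 → 7 → H; chars NH.
Square: 19.9635/2 → 9, 0.1717/1 → 0; chars 90.
Subsquare: 1.9635/0.0833333 → 23 → x, 0.1717/0.0416667 → 4 → e; chars xe.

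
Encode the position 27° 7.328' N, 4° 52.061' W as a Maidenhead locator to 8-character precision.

Shift to the Maidenhead origin (180°W, 90°S): lon 175.13232, lat 117.12213.
Field: 175.13232/20 → 8 → I, 117.12213/10 → 11 → L; chars IL.
Square: 15.13232/2 → 7, 7.12213/1 → 7; chars 77.
Subsquare: 1.13232/0.0833333 → 13 → n, 0.12213/0.0416667 → 2 → c; chars nc.
Extended square: 0.04898/0.00833333 → 5, 0.03880/0.00416667 → 9; chars 59.

IL77nc59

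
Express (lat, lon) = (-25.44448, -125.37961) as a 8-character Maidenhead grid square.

CG74hn43

Offset from 180°W / 90°S: lon 54.62039°, lat 64.55552°.
Field: 54.62039/20 → 2 → C, 64.55552/10 → 6 → G; chars CG.
Square: 14.62039/2 → 7, 4.55552/1 → 4; chars 74.
Subsquare: 0.62039/0.0833333 → 7 → h, 0.55552/0.0416667 → 13 → n; chars hn.
Extended square: 0.03706/0.00833333 → 4, 0.01385/0.00416667 → 3; chars 43.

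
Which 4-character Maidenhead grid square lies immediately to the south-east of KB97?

LB06

Longitude square 9; +1 → 10, wraps to 0, carry into field.
Longitude field K = 10; +1 → 11 = L.
Latitude square 7; −1 → 6.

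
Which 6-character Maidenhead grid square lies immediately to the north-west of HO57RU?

HO57qv

Longitude subsquare r = 17; −1 → 16 = q.
Latitude subsquare u = 20; +1 → 21 = v.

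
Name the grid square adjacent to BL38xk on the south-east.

BL48aj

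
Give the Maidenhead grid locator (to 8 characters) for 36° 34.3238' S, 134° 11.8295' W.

Add 180° to longitude and 90° to latitude: 45.80284, 53.42794.
Field: 45.80284/20 → 2 → C, 53.42794/10 → 5 → F; chars CF.
Square: 5.80284/2 → 2, 3.42794/1 → 3; chars 23.
Subsquare: 1.80284/0.0833333 → 21 → v, 0.42794/0.0416667 → 10 → k; chars vk.
Extended square: 0.05284/0.00833333 → 6, 0.01127/0.00416667 → 2; chars 62.

CF23vk62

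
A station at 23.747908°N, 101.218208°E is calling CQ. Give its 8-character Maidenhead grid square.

OL03or69

Shift to the Maidenhead origin (180°W, 90°S): lon 281.21821, lat 113.74791.
Field (20°×10°, letters A–R): 281.21821/20 → 14 → O, 113.74791/10 → 11 → L; chars OL.
Square (2°×1°, digits 0–9): 1.21821/2 → 0, 3.74791/1 → 3; chars 03.
Subsquare (5′×2.5′, letters a–x): 1.21821/0.0833333 → 14 → o, 0.74791/0.0416667 → 17 → r; chars or.
Extended square (30″×15″, digits 0–9): 0.05154/0.00833333 → 6, 0.03957/0.00416667 → 9; chars 69.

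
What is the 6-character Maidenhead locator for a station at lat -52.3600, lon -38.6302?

Add 180° to longitude and 90° to latitude: 141.3698, 37.6400.
Field: lon ⌊141.3698/20⌋ = 7 → H; lat ⌊37.6400/10⌋ = 3 → D.
Square: lon ⌊1.3698/2⌋ = 0; lat ⌊7.6400/1⌋ = 7.
Subsquare: lon ⌊1.3698/0.0833333⌋ = 16 → q; lat ⌊0.6400/0.0416667⌋ = 15 → p.

HD07qp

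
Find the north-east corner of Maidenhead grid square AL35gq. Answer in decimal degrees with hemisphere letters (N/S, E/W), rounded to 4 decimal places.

25.7083° N, 173.4167° W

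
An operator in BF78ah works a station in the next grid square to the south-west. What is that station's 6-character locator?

Longitude subsquare a = 0; −1 → -1, wraps to 23 = x, carry into square.
Longitude square 7; −1 → 6.
Latitude subsquare h = 7; −1 → 6 = g.

BF68xg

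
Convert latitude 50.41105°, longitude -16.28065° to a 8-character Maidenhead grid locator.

IO10uj68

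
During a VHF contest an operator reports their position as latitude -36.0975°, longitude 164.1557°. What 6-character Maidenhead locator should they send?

Shift to the Maidenhead origin (180°W, 90°S): lon 344.1557, lat 53.9025.
Field: 344.1557/20 → 17 → R, 53.9025/10 → 5 → F; chars RF.
Square: 4.1557/2 → 2, 3.9025/1 → 3; chars 23.
Subsquare: 0.1557/0.0833333 → 1 → b, 0.9025/0.0416667 → 21 → v; chars bv.

RF23bv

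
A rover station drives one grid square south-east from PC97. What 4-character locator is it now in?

QC06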